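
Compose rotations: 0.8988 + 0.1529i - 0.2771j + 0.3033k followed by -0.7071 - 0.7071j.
-0.8315 - 0.3226i - 0.4396j - 0.1063k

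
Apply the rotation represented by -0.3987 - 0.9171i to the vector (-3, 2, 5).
(-3, -5.021, -1.948)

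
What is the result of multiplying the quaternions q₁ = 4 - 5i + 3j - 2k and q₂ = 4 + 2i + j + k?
25 - 7i + 17j - 15k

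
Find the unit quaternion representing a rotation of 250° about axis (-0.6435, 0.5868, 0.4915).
-0.5736 - 0.5271i + 0.4807j + 0.4026k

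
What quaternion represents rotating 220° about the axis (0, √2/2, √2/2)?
-0.342 + 0.6645j + 0.6645k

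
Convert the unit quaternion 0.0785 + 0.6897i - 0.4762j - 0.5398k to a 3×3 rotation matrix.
[[-0.0363, -0.5721, -0.8194], [-0.7416, -0.5341, 0.4058], [-0.6698, 0.6224, -0.4049]]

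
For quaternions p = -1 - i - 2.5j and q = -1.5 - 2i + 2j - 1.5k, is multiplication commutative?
No: pq = 4.5 + 7.25i + 0.25j - 5.5k ≠ 4.5 - 0.25i + 3.25j + 8.5k = qp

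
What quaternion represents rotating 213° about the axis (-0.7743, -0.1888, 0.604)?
-0.284 - 0.7424i - 0.181j + 0.5791k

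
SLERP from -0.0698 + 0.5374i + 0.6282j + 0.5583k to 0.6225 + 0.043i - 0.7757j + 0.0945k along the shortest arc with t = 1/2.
-0.4059 + 0.2898i + 0.823j + 0.2719k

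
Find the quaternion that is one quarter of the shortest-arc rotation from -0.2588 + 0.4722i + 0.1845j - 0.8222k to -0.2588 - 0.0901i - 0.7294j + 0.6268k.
-0.1327 + 0.4021i + 0.3545j - 0.8337k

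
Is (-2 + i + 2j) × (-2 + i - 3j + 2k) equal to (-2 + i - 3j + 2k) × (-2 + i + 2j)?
No: pq = 9 - 9k ≠ 9 - 8i + 4j + k = qp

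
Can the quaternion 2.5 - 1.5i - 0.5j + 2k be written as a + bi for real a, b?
No. The quaternion 2.5 - 1.5i - 0.5j + 2k has j-coefficient y = -0.5 and k-coefficient z = 2, not both zero, so it does not lie in the complex subalgebra spanned by 1 and i.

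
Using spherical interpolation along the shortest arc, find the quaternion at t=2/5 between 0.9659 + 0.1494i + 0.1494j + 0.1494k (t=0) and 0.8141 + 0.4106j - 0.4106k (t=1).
0.9551 + 0.0941i + 0.269j - 0.0809k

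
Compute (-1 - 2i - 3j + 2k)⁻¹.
-0.0556 + 0.1111i + 0.1667j - 0.1111k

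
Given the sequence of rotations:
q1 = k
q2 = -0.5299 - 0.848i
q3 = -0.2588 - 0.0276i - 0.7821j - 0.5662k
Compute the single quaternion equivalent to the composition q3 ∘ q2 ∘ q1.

q2 · q1 = 0.848j - 0.5299k
q3 · q2 · q1 = 0.3632 + 0.8946i - 0.2341j + 0.1137k
0.3632 + 0.8946i - 0.2341j + 0.1137k


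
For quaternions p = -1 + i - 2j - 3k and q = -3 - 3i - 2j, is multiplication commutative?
No: pq = 2 - 6i + 17j + k ≠ 2 + 6i - j + 17k = qp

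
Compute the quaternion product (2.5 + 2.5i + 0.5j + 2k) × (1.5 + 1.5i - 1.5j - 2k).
4.75 + 9.5i + 5j - 6.5k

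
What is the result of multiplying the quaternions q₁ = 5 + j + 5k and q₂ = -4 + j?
-21 - 5i + j - 20k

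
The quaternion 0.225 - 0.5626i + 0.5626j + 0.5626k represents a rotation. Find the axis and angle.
axis = (-√3/3, √3/3, √3/3), θ = 154°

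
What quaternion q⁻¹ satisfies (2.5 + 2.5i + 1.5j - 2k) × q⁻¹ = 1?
0.1333 - 0.1333i - 0.08j + 0.1067k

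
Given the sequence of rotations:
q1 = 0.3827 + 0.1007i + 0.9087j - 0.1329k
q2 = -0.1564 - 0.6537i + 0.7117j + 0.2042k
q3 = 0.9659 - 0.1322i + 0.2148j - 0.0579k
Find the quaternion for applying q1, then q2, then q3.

q2 · q1 = -0.6136 - 0.5461i + 0.0639j - 0.5668k
q3 · q2 · q1 = -0.7114 - 0.5644i - 0.1134j - 0.4031k
-0.7114 - 0.5644i - 0.1134j - 0.4031k


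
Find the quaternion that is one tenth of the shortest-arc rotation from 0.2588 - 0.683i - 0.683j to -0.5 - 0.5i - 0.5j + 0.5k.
0.1817 - 0.6941i - 0.6941j + 0.059k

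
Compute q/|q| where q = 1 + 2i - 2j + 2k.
0.2774 + 0.5547i - 0.5547j + 0.5547k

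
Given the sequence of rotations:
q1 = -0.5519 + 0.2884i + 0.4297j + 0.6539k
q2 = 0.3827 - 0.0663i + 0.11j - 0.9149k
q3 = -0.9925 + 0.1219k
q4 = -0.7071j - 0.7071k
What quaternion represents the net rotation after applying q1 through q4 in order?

q2 · q1 = 0.3589 + 0.612i - 0.1168j + 0.695k
q3 · q2 · q1 = -0.4409 - 0.5932i + 0.1905j - 0.646k
q4 · q3 · q2 · q1 = -0.3221 + 0.5915i + 0.7312j - 0.1077k
-0.3221 + 0.5915i + 0.7312j - 0.1077k


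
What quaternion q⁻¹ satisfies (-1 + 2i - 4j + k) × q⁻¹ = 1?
-0.0455 - 0.0909i + 0.1818j - 0.0455k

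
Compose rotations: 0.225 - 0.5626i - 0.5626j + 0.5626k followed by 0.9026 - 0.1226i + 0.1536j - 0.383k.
0.436 - 0.6644i - 0.1888j + 0.577k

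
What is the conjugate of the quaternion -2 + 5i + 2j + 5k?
-2 - 5i - 2j - 5k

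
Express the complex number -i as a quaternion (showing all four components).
0 - i + 0j + 0k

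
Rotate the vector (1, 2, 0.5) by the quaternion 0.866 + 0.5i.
(1, 0.567, 1.982)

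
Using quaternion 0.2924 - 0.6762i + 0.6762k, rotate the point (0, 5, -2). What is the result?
(-0.148, -4.936, -2.148)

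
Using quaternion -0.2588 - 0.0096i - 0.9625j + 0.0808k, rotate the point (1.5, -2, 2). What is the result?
(-0.426, -2.33, -2.154)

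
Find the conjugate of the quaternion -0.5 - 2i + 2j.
-0.5 + 2i - 2j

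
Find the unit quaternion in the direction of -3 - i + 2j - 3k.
-0.6255 - 0.2085i + 0.417j - 0.6255k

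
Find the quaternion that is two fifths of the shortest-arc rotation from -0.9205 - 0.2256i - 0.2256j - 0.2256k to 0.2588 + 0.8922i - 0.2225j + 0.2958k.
-0.7564 - 0.5811i - 0.0489j - 0.2963k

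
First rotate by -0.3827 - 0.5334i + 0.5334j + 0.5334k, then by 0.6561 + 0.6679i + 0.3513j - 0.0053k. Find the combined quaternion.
-0.0794 - 0.4154i - 0.1379j + 0.8956k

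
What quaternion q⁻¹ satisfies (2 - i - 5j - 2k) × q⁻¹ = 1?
0.0588 + 0.0294i + 0.1471j + 0.0588k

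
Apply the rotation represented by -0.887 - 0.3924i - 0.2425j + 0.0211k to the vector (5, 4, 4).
(6.973, 0.704, 2.807)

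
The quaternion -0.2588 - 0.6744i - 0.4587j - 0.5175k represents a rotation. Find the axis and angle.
axis = (-0.6982, -0.4749, -0.5358), θ = 7π/6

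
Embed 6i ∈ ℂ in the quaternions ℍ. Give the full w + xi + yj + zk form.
0 + 6i + 0j + 0k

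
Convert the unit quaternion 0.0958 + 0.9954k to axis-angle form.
axis = (0, 0, 1), θ = 169°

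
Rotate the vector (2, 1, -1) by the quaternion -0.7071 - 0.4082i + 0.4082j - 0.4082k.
(0, 1.732, 1.732)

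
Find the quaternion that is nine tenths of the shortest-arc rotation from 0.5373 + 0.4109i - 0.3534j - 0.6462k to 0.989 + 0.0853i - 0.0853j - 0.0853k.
0.9732 + 0.1253i - 0.1187j - 0.1519k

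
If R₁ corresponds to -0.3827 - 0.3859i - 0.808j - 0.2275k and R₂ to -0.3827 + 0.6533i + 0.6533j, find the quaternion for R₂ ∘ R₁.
0.9264 - 0.251i + 0.2078j - 0.1887k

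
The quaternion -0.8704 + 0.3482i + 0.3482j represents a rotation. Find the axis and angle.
axis = (√2/2, √2/2, 0), θ = 301°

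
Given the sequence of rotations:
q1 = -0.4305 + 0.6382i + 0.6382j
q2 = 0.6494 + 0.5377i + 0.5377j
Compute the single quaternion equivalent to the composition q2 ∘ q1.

q2 · q1 = -0.9659 + 0.183i + 0.183j
-0.9659 + 0.183i + 0.183j


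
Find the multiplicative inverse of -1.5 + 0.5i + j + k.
-0.3333 - 0.1111i - 0.2222j - 0.2222k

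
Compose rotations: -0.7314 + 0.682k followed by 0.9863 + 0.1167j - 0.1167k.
-0.6418 + 0.0796i - 0.0854j + 0.758k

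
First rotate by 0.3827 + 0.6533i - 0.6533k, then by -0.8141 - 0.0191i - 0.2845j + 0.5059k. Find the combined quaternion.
0.0314 - 0.3533i + 0.2091j + 0.9113k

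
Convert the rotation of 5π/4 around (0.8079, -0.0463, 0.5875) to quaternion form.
-0.3827 + 0.7464i - 0.0428j + 0.5428k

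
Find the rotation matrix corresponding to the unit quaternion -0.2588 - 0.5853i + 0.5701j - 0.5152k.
[[-0.1809, -0.934, 0.308], [-0.4007, -0.216, -0.8904], [0.8982, -0.2845, -0.3352]]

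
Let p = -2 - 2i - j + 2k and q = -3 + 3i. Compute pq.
12 + 9j - 3k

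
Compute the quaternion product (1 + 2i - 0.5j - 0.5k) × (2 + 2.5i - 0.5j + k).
-2.75 + 5.75i - 4.75j + 0.25k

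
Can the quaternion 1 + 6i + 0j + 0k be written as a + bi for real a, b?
Yes. The quaternion 1 + 6i has j- and k-coefficients y = z = 0, so it lies in the complex subalgebra spanned by 1 and i.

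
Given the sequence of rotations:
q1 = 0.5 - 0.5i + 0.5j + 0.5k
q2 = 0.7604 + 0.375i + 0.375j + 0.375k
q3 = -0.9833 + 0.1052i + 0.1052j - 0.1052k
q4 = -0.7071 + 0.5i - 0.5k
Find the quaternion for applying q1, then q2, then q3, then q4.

q2 · q1 = 0.1927 - 0.1927i + 0.1927j + 0.9427k
q3 · q2 · q1 = -0.0903 + 0.3292i - 0.2481j - 0.9067k
q4 · q3 · q2 · q1 = -0.5541 - 0.402i + 0.4642j + 0.5622k
-0.5541 - 0.402i + 0.4642j + 0.5622k


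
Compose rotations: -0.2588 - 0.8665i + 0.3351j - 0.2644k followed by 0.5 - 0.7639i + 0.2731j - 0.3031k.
-0.963 - 0.2062i + 0.1575j - 0.0731k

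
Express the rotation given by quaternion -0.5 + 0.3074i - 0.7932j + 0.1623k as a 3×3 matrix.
[[-0.311, -0.3254, 0.893], [-0.65, 0.7583, 0.0499], [-0.6934, -0.5649, -0.4473]]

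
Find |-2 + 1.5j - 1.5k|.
2.915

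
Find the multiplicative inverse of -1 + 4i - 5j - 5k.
-0.0149 - 0.0597i + 0.0746j + 0.0746k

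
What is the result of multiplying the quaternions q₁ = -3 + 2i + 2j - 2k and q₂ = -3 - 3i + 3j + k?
11 + 11i - 11j + 15k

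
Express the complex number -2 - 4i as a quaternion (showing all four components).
-2 - 4i + 0j + 0k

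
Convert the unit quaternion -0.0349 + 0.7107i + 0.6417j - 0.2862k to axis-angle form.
axis = (0.7111, 0.6421, -0.2864), θ = 184°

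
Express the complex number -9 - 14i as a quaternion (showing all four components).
-9 - 14i + 0j + 0k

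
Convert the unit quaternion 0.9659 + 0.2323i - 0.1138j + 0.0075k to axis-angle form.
axis = (0.8977, -0.4397, 0.029), θ = π/6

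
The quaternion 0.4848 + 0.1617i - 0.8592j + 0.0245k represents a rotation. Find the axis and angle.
axis = (0.1849, -0.9824, 0.028), θ = 122°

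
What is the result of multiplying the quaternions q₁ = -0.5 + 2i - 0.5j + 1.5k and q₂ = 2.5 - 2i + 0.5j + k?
1.5 + 4.75i - 6.5j + 3.25k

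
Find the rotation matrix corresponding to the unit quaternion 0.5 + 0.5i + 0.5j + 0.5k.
[[0, 0, 1], [1, 0, 0], [0, 1, 0]]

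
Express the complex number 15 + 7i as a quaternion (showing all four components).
15 + 7i + 0j + 0k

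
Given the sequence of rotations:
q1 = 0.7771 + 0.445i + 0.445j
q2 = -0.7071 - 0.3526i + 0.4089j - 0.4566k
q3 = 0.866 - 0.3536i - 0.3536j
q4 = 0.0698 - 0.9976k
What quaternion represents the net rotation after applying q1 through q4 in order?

q2 · q1 = -0.5745 - 0.3855i - 0.2001j - 0.6937k
q3 · q2 · q1 = -0.7046 + 0.1146i - 0.2154j - 0.6663k
q4 · q3 · q2 · q1 = -0.7139 - 0.2069i - 0.1294j + 0.6564k
-0.7139 - 0.2069i - 0.1294j + 0.6564k


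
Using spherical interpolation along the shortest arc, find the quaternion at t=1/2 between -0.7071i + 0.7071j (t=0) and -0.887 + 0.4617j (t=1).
-0.5446 - 0.4341i + 0.7176j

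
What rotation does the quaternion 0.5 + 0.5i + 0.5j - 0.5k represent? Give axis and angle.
axis = (√3/3, √3/3, -√3/3), θ = 2π/3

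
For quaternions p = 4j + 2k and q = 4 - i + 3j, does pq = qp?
No: pq = -12 - 6i + 14j + 12k ≠ -12 + 6i + 18j + 4k = qp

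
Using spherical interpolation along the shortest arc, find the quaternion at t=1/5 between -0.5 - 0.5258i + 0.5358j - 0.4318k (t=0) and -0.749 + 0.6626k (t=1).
-0.6849 - 0.4892i + 0.4985j - 0.2074k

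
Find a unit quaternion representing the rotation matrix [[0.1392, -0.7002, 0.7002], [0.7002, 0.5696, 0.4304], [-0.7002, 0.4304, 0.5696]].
0.7547 + 0.4639j + 0.4639k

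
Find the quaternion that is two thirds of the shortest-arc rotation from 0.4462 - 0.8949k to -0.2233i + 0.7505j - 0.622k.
0.1724 - 0.1634i + 0.5493j - 0.8011k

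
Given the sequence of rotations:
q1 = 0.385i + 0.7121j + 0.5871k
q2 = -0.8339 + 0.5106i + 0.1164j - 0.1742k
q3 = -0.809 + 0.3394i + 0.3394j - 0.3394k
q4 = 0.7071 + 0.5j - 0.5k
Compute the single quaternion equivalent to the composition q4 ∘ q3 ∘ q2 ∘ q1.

q2 · q1 = -0.1772 - 0.1287i - 0.9607j - 0.1708k
q3 · q2 · q1 = 0.4551 - 0.3401i + 0.8187j - 0.0841k
q4 · q3 · q2 · q1 = -0.1296 + 0.1268i + 0.9765j - 0.117k
-0.1296 + 0.1268i + 0.9765j - 0.117k


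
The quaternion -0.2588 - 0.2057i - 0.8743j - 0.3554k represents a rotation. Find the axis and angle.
axis = (-0.213, -0.9051, -0.3679), θ = 7π/6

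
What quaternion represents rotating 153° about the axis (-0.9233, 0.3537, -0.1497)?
0.2334 - 0.8978i + 0.3439j - 0.1456k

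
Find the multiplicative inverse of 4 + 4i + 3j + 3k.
0.08 - 0.08i - 0.06j - 0.06k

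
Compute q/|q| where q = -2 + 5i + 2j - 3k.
-0.3086 + 0.7715i + 0.3086j - 0.4629k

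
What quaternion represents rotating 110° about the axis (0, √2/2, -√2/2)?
0.5736 + 0.5792j - 0.5792k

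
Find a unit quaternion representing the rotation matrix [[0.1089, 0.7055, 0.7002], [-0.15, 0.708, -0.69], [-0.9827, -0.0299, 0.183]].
0.7071 + 0.2334i + 0.595j - 0.3025k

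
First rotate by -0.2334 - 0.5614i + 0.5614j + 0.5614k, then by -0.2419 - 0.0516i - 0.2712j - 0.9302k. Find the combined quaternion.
0.702 + 0.5178i + 0.4787j - 0.0999k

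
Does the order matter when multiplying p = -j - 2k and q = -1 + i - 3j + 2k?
Yes: pq = 1 - 8i - j + 3k ≠ 1 + 8i + 3j + k = qp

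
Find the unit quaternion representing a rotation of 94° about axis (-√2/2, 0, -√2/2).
0.682 - 0.5171i - 0.5171k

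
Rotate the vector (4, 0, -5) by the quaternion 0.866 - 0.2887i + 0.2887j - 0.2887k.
(-0.667, -4.334, -4.666)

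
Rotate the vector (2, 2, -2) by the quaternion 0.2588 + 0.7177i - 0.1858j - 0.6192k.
(2.406, -2.486, -0.184)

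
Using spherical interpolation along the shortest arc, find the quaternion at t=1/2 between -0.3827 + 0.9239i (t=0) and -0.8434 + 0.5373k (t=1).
-0.7538 + 0.568i + 0.3303k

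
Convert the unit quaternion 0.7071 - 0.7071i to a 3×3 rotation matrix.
[[1, 0, 0], [0, 0, 1], [0, -1, 0]]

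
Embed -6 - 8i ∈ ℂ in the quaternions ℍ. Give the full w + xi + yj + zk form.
-6 - 8i + 0j + 0k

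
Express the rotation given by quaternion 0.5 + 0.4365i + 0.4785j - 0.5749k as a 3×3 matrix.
[[-0.1189, 0.9926, -0.0234], [-0.1572, -0.0421, -0.9867], [-0.9804, -0.1137, 0.161]]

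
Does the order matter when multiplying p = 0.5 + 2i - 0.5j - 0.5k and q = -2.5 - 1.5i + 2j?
Yes: pq = 2.75 - 4.75i + 3j + 4.5k ≠ 2.75 - 6.75i + 1.5j - 2k = qp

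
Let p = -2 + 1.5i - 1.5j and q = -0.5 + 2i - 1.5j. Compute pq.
-4.25 - 4.75i + 3.75j + 0.75k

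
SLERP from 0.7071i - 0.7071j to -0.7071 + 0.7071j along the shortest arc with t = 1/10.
0.0853 + 0.6606i - 0.7459j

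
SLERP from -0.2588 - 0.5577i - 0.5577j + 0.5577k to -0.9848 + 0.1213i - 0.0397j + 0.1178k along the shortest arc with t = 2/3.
-0.8896 - 0.1465i - 0.2735j + 0.3352k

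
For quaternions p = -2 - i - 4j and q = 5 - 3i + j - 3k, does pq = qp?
No: pq = -9 + 13i - 25j - 7k ≠ -9 - 11i - 19j + 19k = qp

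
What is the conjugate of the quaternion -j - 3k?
j + 3k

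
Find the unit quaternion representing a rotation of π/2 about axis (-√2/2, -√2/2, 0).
0.7071 - 0.5i - 0.5j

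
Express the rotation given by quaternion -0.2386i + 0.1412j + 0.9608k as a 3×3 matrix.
[[-0.8861, -0.0674, -0.4585], [-0.0674, -0.9601, 0.2713], [-0.4585, 0.2713, 0.8463]]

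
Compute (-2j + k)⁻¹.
0.4j - 0.2k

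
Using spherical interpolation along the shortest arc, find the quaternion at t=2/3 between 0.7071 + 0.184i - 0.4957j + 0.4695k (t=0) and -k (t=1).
0.2826 + 0.0735i - 0.1981j + 0.9357k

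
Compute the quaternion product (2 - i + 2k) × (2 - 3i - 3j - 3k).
7 - 2i - 15j + k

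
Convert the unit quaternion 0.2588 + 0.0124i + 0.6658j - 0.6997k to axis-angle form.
axis = (0.0128, 0.6893, -0.7244), θ = 5π/6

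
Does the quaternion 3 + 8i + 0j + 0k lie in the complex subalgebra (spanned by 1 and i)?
Yes. The quaternion 3 + 8i has j- and k-coefficients y = z = 0, so it lies in the complex subalgebra spanned by 1 and i.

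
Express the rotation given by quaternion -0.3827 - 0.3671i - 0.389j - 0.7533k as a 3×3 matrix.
[[-0.4376, -0.291, 0.8508], [0.8622, -0.4044, 0.3051], [0.2553, 0.867, 0.4278]]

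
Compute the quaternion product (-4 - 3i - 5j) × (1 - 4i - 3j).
-31 + 13i + 7j - 11k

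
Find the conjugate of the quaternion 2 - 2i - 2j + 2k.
2 + 2i + 2j - 2k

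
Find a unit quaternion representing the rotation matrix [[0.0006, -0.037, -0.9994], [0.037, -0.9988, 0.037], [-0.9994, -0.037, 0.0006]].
0.0262 - 0.7069i + 0.7069k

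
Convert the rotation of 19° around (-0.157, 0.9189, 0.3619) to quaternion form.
0.9863 - 0.0259i + 0.1517j + 0.0597k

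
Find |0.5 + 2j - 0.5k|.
2.121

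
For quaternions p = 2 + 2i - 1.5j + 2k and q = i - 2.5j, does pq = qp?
No: pq = -5.75 + 7i - 3j - 3.5k ≠ -5.75 - 3i - 7j + 3.5k = qp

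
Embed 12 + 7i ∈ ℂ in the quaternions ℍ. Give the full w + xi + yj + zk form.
12 + 7i + 0j + 0k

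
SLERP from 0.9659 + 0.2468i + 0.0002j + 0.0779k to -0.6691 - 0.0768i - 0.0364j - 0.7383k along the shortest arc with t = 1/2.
0.8808 + 0.1743i + 0.0197j + 0.4397k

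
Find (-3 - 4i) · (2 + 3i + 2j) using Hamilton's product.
6 - 17i - 6j - 8k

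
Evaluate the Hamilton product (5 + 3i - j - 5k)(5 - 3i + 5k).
59 - 5i - 5j - 3k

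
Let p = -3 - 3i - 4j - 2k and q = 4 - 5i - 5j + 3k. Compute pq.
-41 - 19i + 18j - 22k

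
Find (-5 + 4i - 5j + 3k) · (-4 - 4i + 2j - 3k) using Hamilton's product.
55 + 13i + 10j - 9k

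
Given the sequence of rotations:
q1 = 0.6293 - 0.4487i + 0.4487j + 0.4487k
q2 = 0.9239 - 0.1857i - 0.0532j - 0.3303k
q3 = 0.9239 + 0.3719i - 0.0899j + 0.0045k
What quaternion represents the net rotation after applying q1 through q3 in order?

q2 · q1 = 0.6702 - 0.4071i + 0.6126j + 0.0995k
q3 · q2 · q1 = 0.8252 - 0.1386i + 0.4669j + 0.2862k
0.8252 - 0.1386i + 0.4669j + 0.2862k


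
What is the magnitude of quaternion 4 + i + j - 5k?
√43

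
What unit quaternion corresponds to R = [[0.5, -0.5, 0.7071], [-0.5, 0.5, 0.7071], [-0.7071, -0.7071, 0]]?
0.7071 - 0.5i + 0.5j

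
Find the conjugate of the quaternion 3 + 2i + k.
3 - 2i - k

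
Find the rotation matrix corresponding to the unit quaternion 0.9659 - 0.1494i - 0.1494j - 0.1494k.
[[0.9107, 0.3333, -0.244], [-0.244, 0.9107, 0.3333], [0.3333, -0.244, 0.9107]]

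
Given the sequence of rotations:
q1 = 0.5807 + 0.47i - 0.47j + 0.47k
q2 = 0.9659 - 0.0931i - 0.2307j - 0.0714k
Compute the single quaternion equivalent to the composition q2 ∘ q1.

q2 · q1 = 0.5298 + 0.2579i - 0.5777j + 0.5647k
0.5298 + 0.2579i - 0.5777j + 0.5647k


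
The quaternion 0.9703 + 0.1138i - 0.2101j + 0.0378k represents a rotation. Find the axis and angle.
axis = (0.4704, -0.8685, 0.1563), θ = 28°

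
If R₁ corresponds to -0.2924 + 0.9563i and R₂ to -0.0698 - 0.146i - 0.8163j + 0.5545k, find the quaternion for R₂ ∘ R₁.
0.16 - 0.0241i + 0.769j + 0.6185k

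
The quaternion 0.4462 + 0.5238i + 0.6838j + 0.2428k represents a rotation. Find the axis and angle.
axis = (0.5853, 0.7641, 0.2713), θ = 127°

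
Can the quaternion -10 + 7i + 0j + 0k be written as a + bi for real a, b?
Yes. The quaternion -10 + 7i has j- and k-coefficients y = z = 0, so it lies in the complex subalgebra spanned by 1 and i.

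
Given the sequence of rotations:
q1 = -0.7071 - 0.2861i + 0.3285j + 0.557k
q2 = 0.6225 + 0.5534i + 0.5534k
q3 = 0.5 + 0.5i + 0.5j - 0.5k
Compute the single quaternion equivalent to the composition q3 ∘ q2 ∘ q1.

q2 · q1 = -0.5901 - 0.7512i - 0.2621j + 0.1372k
q3 · q2 · q1 = 0.2802 - 0.7331i - 0.1191j + 0.6082k
0.2802 - 0.7331i - 0.1191j + 0.6082k


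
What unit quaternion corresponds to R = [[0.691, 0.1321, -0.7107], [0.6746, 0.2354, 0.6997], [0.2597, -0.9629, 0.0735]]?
0.7071 - 0.5878i - 0.3431j + 0.1918k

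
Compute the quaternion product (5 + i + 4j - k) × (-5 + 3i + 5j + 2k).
-46 + 23i + 8k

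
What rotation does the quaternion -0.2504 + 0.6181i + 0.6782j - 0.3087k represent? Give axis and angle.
axis = (0.6384, 0.7005, -0.3189), θ = 209°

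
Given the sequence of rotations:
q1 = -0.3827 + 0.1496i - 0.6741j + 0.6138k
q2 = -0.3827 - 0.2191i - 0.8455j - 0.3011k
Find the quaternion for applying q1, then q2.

q2 · q1 = -0.2059 - 0.6953i + 0.671j + 0.1545k
-0.2059 - 0.6953i + 0.671j + 0.1545k


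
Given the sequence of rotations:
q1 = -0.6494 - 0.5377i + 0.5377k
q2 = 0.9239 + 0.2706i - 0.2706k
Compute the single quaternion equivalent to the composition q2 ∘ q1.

q2 · q1 = -0.309 - 0.6725i + 0.6725k
-0.309 - 0.6725i + 0.6725k


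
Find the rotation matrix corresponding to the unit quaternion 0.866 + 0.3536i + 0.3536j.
[[0.7499, 0.2501, 0.6124], [0.2501, 0.7499, -0.6124], [-0.6124, 0.6124, 0.4999]]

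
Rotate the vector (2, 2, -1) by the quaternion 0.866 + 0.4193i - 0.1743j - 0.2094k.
(2.614, 0.757, 1.263)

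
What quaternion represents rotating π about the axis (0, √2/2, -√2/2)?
0.7071j - 0.7071k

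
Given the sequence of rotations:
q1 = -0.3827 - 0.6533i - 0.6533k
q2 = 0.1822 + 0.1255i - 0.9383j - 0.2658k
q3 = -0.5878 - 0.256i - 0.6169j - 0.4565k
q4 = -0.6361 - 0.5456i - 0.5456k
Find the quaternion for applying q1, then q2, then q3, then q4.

q2 · q1 = -0.1614 + 0.4459i + 0.6147j - 0.6303k
q3 · q2 · q1 = 0.3005 + 0.4487i - 0.6267j + 0.5619k
q4 · q3 · q2 · q1 = 0.3602 - 0.7913i + 0.4604j - 0.1794k
0.3602 - 0.7913i + 0.4604j - 0.1794k


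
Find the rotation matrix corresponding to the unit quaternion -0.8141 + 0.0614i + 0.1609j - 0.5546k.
[[0.3331, -0.8832, -0.3301], [0.9228, 0.3773, -0.0785], [0.1939, -0.2784, 0.9407]]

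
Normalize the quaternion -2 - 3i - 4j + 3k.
-0.3244 - 0.4867i - 0.6489j + 0.4867k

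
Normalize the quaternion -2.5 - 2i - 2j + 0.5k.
-0.6565 - 0.5252i - 0.5252j + 0.1313k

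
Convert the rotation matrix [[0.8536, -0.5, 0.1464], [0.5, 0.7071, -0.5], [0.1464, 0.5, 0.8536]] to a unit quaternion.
0.9239 + 0.2706i + 0.2706k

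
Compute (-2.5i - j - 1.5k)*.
2.5i + j + 1.5k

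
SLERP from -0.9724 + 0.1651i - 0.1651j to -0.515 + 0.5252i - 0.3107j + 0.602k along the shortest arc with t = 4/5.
-0.6532 + 0.4784i - 0.2983j + 0.5054k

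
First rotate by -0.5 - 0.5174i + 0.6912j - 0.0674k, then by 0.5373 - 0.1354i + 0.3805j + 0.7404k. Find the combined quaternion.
-0.5518 - 0.7477i - 0.2111j - 0.3031k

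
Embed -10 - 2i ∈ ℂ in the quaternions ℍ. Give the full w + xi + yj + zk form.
-10 - 2i + 0j + 0k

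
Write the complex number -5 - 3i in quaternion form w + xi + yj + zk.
-5 - 3i + 0j + 0k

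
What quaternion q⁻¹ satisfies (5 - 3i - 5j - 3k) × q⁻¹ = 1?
0.0735 + 0.0441i + 0.0735j + 0.0441k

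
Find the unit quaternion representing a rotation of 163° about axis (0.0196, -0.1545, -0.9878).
0.1478 + 0.0194i - 0.1528j - 0.9769k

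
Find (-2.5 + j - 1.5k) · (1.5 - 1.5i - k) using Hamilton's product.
-5.25 + 2.75i + 3.75j + 1.75k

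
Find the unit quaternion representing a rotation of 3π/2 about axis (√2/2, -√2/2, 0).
-0.7071 + 0.5i - 0.5j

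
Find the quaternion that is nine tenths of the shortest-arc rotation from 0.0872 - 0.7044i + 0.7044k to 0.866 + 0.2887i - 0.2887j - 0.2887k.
-0.8107 - 0.3659i + 0.274j + 0.3659k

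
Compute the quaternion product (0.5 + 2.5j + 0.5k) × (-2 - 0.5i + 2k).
-2 + 4.75i - 5.25j + 1.25k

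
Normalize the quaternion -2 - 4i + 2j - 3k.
-0.3482 - 0.6963i + 0.3482j - 0.5222k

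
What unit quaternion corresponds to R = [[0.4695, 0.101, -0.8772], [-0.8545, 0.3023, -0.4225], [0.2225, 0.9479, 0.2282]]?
0.7071 + 0.4845i - 0.3888j - 0.3378k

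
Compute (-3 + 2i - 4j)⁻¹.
-0.1034 - 0.069i + 0.1379j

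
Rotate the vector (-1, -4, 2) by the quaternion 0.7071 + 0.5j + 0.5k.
(4.243, -1.707, -0.293)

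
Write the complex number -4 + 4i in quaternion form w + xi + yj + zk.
-4 + 4i + 0j + 0k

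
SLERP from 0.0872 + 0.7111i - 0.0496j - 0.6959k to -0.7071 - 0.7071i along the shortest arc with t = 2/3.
0.5502 + 0.7906i - 0.0191j - 0.2681k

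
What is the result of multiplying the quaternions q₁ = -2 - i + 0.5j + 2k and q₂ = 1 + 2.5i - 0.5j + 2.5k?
-4.25 - 3.75i + 9j - 3.75k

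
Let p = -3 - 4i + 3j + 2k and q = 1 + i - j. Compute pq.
4 - 5i + 8j + 3k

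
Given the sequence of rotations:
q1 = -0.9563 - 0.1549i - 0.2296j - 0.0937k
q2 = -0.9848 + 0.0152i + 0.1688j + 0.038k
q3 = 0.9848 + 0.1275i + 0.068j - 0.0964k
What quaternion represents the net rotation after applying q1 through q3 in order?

q2 · q1 = 0.9864 + 0.1309i + 0.0602j + 0.0786k
q3 · q2 · q1 = 0.9582 + 0.2658i + 0.1037j - 0.0189k
0.9582 + 0.2658i + 0.1037j - 0.0189k


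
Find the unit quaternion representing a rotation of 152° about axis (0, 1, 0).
0.2419 + 0.9703j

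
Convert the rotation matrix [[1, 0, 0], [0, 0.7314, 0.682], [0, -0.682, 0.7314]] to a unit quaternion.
0.9304 - 0.3665i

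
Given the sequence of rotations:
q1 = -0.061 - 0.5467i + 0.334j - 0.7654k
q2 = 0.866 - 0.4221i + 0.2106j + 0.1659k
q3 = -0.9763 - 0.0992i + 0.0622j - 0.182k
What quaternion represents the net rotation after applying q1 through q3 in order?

q2 · q1 = -0.2269 - 0.6643i - 0.1374j - 0.6988k
q3 · q2 · q1 = 0.037 + 0.6026i + 0.1716j + 0.7785k
0.037 + 0.6026i + 0.1716j + 0.7785k


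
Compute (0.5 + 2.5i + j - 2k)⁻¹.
0.0435 - 0.2174i - 0.087j + 0.1739k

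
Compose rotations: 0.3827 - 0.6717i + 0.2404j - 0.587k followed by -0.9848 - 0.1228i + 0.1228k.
-0.3873 + 0.585i - 0.3913j + 0.5956k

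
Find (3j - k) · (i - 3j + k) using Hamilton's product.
10 - j - 3k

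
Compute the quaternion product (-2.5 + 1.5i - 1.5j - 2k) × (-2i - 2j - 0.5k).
-1 + 1.75i + 9.75j - 4.75k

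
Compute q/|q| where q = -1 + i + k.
-0.5774 + 0.5774i + 0.5774k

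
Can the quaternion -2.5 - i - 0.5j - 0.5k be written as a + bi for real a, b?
No. The quaternion -2.5 - i - 0.5j - 0.5k has j-coefficient y = -0.5 and k-coefficient z = -0.5, not both zero, so it does not lie in the complex subalgebra spanned by 1 and i.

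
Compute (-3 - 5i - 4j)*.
-3 + 5i + 4j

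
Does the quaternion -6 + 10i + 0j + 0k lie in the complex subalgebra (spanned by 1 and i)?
Yes. The quaternion -6 + 10i has j- and k-coefficients y = z = 0, so it lies in the complex subalgebra spanned by 1 and i.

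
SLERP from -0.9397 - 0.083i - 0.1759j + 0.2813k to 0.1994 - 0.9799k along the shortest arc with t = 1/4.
-0.8335 - 0.0683i - 0.1447j + 0.5288k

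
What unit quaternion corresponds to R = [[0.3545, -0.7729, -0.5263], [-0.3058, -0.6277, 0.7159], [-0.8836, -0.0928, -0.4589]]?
-0.2588 + 0.7812i - 0.3452j - 0.4512k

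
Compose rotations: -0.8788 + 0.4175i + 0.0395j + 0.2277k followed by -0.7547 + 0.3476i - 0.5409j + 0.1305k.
0.5098 - 0.7489i + 0.4209j - 0.047k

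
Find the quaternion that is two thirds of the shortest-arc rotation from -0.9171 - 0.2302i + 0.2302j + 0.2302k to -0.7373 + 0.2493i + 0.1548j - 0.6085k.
-0.9055 + 0.094i + 0.2049j - 0.3596k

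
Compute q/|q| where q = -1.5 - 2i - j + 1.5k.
-0.4867 - 0.6489i - 0.3244j + 0.4867k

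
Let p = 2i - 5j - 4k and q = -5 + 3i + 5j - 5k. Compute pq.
-1 + 35i + 23j + 45k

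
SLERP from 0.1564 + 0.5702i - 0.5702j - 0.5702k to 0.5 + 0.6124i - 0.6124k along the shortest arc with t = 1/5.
0.2366 + 0.6015i - 0.4694j - 0.6015k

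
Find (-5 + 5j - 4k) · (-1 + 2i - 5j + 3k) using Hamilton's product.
42 - 15i + 12j - 21k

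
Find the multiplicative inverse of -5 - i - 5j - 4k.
-0.0746 + 0.0149i + 0.0746j + 0.0597k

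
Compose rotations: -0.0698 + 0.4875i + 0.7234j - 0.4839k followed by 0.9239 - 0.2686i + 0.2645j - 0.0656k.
-0.1566 + 0.3886i + 0.4879j - 0.7657k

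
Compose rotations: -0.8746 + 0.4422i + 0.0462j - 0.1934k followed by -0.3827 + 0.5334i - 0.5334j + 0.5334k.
0.2266 - 0.5572i + 0.7879j - 0.132k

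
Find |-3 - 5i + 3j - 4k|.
√59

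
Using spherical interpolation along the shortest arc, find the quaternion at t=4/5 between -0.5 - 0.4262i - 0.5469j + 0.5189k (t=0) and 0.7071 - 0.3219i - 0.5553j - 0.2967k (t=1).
-0.8098 + 0.1745i + 0.357j + 0.4316k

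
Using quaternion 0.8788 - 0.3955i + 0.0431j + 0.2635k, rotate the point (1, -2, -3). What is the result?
(2.25, -2.821, -0.99)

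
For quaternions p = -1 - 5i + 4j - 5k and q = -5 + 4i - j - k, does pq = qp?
No: pq = 24 + 12i - 44j + 15k ≠ 24 + 30i + 6j + 37k = qp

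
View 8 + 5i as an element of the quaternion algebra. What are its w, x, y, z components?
8 + 5i + 0j + 0k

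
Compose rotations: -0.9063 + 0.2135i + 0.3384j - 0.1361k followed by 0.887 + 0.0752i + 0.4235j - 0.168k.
-0.9861 + 0.1204i - 0.1093j - 0.0334k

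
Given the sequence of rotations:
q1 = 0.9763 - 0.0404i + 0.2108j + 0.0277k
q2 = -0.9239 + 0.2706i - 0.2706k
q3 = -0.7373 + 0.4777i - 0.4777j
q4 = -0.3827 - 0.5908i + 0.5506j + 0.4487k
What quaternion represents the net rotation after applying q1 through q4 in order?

q2 · q1 = -0.8836 + 0.3586i - 0.1913j - 0.2327k
q3 · q2 · q1 = 0.3888 - 0.5753i + 0.6743j + 0.2515k
q4 · q3 · q2 · q1 = -0.9728 - 0.1736i - 0.1535j - 0.0034k
-0.9728 - 0.1736i - 0.1535j - 0.0034k


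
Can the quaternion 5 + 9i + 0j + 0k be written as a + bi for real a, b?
Yes. The quaternion 5 + 9i has j- and k-coefficients y = z = 0, so it lies in the complex subalgebra spanned by 1 and i.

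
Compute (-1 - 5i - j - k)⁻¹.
-0.0357 + 0.1786i + 0.0357j + 0.0357k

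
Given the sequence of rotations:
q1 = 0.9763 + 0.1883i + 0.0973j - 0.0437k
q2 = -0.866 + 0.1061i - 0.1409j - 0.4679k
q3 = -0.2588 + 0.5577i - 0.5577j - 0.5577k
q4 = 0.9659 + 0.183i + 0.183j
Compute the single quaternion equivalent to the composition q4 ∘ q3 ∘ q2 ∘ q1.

q2 · q1 = -0.8722 - 0.0078i - 0.3053j - 0.3821k
q3 · q2 · q1 = -0.1533 - 0.4416i + 0.7829j + 0.4107k
q4 · q3 · q2 · q1 = -0.2105 - 0.3794i + 0.653j + 0.6208k
-0.2105 - 0.3794i + 0.653j + 0.6208k


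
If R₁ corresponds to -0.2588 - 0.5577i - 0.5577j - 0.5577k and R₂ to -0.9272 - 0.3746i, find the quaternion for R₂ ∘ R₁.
0.031 + 0.614i + 0.3082j + 0.726k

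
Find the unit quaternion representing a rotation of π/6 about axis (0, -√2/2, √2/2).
0.9659 - 0.183j + 0.183k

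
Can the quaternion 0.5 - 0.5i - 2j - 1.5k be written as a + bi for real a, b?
No. The quaternion 0.5 - 0.5i - 2j - 1.5k has j-coefficient y = -2 and k-coefficient z = -1.5, not both zero, so it does not lie in the complex subalgebra spanned by 1 and i.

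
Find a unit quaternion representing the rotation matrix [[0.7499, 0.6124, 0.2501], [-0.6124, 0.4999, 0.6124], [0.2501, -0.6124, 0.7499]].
0.866 - 0.3536i - 0.3536k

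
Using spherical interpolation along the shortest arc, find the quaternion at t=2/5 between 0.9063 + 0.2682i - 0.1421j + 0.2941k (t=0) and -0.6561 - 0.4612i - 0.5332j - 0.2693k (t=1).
0.8651 + 0.3722i + 0.141j + 0.3053k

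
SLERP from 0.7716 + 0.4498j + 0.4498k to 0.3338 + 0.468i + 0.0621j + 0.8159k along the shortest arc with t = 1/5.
0.7219 + 0.1057i + 0.3909j + 0.5611k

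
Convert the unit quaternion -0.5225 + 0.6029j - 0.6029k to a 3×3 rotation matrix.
[[-0.454, -0.63, -0.63], [0.63, 0.273, -0.727], [0.63, -0.727, 0.273]]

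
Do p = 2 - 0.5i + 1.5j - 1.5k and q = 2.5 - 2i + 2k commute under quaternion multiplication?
No: pq = 7 - 2.25i + 7.75j + 3.25k ≠ 7 - 8.25i - 0.25j - 2.75k = qp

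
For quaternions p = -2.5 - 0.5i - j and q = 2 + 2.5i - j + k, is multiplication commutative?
No: pq = -4.75 - 8.25i + j + 0.5k ≠ -4.75 - 6.25i - 5.5k = qp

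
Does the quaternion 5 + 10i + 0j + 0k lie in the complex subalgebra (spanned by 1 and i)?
Yes. The quaternion 5 + 10i has j- and k-coefficients y = z = 0, so it lies in the complex subalgebra spanned by 1 and i.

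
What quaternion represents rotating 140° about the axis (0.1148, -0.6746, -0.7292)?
0.342 + 0.1079i - 0.6339j - 0.6852k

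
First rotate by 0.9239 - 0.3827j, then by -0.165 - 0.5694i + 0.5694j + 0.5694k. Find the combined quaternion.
0.0655 - 0.3082i + 0.5892j + 0.744k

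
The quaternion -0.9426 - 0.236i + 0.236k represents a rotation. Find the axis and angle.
axis = (-√2/2, 0, √2/2), θ = 321°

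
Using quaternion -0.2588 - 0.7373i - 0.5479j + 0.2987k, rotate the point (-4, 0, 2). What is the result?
(-1.198, -4.031, 1.521)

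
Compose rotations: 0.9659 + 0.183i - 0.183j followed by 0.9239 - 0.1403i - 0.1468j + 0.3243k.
0.8912 + 0.0929i - 0.2515j + 0.3658k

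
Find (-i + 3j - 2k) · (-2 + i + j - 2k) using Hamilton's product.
-6 - 2i - 10j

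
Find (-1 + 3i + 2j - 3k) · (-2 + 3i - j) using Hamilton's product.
-5 - 12i - 12j - 3k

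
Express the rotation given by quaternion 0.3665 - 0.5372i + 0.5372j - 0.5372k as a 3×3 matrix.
[[-0.1543, -0.1834, 0.9709], [-0.9709, -0.1543, -0.1834], [0.1834, -0.9709, -0.1543]]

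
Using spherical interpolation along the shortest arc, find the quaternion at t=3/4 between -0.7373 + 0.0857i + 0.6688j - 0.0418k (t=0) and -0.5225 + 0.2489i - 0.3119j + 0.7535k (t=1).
-0.7174 + 0.2492i - 0.0417j + 0.6493k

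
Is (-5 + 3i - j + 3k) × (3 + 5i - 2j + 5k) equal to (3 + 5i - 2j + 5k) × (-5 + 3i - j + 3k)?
No: pq = -47 - 15i + 7j - 17k ≠ -47 - 17i + 7j - 15k = qp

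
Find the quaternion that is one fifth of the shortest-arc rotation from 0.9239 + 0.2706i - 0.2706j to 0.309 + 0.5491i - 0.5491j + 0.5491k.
0.8541 + 0.3566i - 0.3566j + 0.1274k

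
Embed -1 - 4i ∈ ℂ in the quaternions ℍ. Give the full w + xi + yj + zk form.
-1 - 4i + 0j + 0k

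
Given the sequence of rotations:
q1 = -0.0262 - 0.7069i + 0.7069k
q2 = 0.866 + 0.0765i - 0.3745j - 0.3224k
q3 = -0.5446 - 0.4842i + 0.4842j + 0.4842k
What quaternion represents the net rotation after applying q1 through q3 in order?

q2 · q1 = 0.2593 - 0.8789i + 0.1836j + 0.3559k
q3 · q2 · q1 = -0.828 + 0.4365i - 0.2277j + 0.2684k
-0.828 + 0.4365i - 0.2277j + 0.2684k


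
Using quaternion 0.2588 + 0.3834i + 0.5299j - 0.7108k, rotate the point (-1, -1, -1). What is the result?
(0.069, 1.218, 1.23)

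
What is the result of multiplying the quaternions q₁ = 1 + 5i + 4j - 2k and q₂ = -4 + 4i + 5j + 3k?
-38 + 6i - 34j + 20k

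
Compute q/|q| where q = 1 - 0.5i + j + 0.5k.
0.6325 - 0.3162i + 0.6325j + 0.3162k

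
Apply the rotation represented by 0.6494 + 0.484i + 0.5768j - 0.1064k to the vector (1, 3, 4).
(4.986, -1.059, 0.13)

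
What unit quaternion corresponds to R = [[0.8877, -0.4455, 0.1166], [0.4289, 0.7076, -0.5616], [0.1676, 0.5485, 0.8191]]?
0.9239 + 0.3004i - 0.0138j + 0.2366k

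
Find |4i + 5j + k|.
√42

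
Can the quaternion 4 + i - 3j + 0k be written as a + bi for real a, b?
No. The quaternion 4 + i - 3j has j-coefficient y = -3 and k-coefficient z = 0, not both zero, so it does not lie in the complex subalgebra spanned by 1 and i.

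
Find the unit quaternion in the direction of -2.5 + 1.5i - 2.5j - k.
-0.6299 + 0.378i - 0.6299j - 0.252k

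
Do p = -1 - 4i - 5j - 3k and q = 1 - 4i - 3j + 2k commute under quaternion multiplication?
No: pq = -26 - 19i + 18j - 13k ≠ -26 + 19i - 22j + 3k = qp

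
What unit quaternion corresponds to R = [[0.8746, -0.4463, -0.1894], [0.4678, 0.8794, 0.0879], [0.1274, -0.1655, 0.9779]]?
0.9659 - 0.0656i - 0.082j + 0.2366k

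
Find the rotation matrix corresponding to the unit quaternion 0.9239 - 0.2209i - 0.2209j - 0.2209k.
[[0.8048, 0.5058, -0.3106], [-0.3106, 0.8048, 0.5058], [0.5058, -0.3106, 0.8048]]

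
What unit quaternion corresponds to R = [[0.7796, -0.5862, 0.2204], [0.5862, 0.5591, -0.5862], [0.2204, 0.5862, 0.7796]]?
0.8829 + 0.332i + 0.332k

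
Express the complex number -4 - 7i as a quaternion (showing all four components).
-4 - 7i + 0j + 0k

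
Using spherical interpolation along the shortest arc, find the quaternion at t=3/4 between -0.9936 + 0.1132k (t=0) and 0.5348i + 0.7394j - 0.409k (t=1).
-0.37 - 0.4872i - 0.6736j + 0.4148k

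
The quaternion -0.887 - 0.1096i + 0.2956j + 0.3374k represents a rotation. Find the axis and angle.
axis = (-0.2373, 0.6401, 0.7307), θ = 305°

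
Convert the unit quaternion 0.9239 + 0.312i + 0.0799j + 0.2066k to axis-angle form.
axis = (0.8154, 0.2088, 0.5399), θ = π/4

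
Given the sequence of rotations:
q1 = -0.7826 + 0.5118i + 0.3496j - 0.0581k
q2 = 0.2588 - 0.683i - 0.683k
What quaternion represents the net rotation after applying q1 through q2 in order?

q2 · q1 = 0.1073 + 0.9057i - 0.2988j + 0.2807k
0.1073 + 0.9057i - 0.2988j + 0.2807k


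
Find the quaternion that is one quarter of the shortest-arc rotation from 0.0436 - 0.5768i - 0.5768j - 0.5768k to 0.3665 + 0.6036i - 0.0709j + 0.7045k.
-0.0672 - 0.621i - 0.4343j - 0.649k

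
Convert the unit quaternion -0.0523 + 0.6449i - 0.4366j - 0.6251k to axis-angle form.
axis = (0.6458, -0.4372, -0.626), θ = 186°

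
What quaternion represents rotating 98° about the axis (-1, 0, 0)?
0.6561 - 0.7547i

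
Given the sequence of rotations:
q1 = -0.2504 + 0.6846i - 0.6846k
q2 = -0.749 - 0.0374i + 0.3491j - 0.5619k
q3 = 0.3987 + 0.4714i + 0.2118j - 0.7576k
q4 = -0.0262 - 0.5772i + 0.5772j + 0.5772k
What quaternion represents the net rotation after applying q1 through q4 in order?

q2 · q1 = -0.1715 - 0.7424i - 0.4977j + 0.4145k
q3 · q2 · q1 = 0.701 - 0.6661i + 0.1323j + 0.2178k
q4 · q3 · q2 · q1 = -0.6049 - 0.3378i + 0.1424j + 0.707k
-0.6049 - 0.3378i + 0.1424j + 0.707k


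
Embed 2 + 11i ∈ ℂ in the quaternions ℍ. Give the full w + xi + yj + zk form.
2 + 11i + 0j + 0k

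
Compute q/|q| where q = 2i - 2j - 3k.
0.4851i - 0.4851j - 0.7276k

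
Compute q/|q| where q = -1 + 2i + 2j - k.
-0.3162 + 0.6325i + 0.6325j - 0.3162k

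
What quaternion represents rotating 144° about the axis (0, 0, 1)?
0.309 + 0.9511k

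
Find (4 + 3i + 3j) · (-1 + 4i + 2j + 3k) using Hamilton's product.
-22 + 22i - 4j + 6k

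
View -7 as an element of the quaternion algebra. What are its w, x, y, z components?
-7 + 0i + 0j + 0k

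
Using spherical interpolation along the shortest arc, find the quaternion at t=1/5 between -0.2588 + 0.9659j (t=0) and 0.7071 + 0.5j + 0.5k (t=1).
-0.0445 + 0.9903j + 0.1313k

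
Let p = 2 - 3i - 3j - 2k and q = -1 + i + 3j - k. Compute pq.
8 + 14i + 4j - 6k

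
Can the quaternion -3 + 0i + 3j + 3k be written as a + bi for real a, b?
No. The quaternion -3 + 3j + 3k has j-coefficient y = 3 and k-coefficient z = 3, not both zero, so it does not lie in the complex subalgebra spanned by 1 and i.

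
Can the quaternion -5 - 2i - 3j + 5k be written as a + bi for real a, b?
No. The quaternion -5 - 2i - 3j + 5k has j-coefficient y = -3 and k-coefficient z = 5, not both zero, so it does not lie in the complex subalgebra spanned by 1 and i.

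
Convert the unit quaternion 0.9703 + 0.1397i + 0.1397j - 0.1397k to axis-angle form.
axis = (√3/3, √3/3, -√3/3), θ = 28°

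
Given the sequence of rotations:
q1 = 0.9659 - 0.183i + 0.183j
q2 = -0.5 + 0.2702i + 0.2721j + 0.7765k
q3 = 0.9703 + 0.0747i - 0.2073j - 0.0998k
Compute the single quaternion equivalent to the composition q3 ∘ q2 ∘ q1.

q2 · q1 = -0.4833 + 0.2104i + 0.0292j + 0.8493k
q3 · q2 · q1 = -0.3938 - 0.0051i + 0.0441j + 0.9181k
-0.3938 - 0.0051i + 0.0441j + 0.9181k
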